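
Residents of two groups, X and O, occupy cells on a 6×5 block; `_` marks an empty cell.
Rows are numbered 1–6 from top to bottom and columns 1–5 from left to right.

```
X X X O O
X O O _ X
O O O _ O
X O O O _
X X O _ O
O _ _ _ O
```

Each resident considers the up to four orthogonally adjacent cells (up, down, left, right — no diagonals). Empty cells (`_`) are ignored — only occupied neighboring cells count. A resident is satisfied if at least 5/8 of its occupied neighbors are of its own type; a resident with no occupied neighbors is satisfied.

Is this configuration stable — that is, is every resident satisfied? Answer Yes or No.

(1,1)X 2/2 ✓
(1,2)X 2/3 ✓
(1,3)X 1/3 ✗
(1,4)O 1/2 ✗
(1,5)O 1/2 ✗
(2,1)X 1/3 ✗
(2,2)O 2/4 ✗
(2,3)O 2/3 ✓
(2,5)X 0/2 ✗
(3,1)O 1/3 ✗
(3,2)O 4/4 ✓
(3,3)O 3/3 ✓
(3,5)O 0/1 ✗
(4,1)X 1/3 ✗
(4,2)O 2/4 ✗
(4,3)O 4/4 ✓
(4,4)O 1/1 ✓
(5,1)X 2/3 ✓
(5,2)X 1/3 ✗
(5,3)O 1/2 ✗
(5,5)O 1/1 ✓
(6,1)O 0/1 ✗
(6,5)O 1/1 ✓
For instance (1,3) has only 1/3 same-type neighbors, below 5/8.

No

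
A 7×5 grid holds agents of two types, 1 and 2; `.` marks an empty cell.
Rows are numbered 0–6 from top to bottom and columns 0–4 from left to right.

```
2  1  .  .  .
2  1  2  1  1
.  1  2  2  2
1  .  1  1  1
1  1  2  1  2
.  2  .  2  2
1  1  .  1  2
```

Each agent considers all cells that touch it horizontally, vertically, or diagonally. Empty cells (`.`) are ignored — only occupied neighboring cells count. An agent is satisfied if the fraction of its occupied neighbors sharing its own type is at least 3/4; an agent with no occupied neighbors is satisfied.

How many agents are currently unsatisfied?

(0,0)2 1/3 ✗
(0,1)1 1/4 ✗
(1,0)2 1/4 ✗
(1,1)1 2/6 ✗
(1,2)2 2/6 ✗
(1,3)1 1/5 ✗
(1,4)1 1/3 ✗
(2,1)1 3/6 ✗
(2,2)2 2/7 ✗
(2,3)2 3/8 ✗
(2,4)2 1/5 ✗
(3,0)1 3/3 ✓
(3,2)1 4/7 ✗
(3,3)1 3/8 ✗
(3,4)1 2/5 ✗
(4,0)1 2/3 ✗
(4,1)1 3/5 ✗
(4,2)2 2/6 ✗
(4,3)1 3/7 ✗
(4,4)2 2/5 ✗
(5,1)2 1/5 ✗
(5,3)2 4/6 ✗
(5,4)2 3/5 ✗
(6,0)1 1/2 ✗
(6,1)1 1/2 ✗
(6,3)1 0/3 ✗
(6,4)2 2/3 ✗
Unsatisfied: (0,0), (0,1), (1,0), (1,1), (1,2), (1,3), (1,4), (2,1), (2,2), (2,3), (2,4), (3,2), (3,3), (3,4), (4,0), (4,1), (4,2), (4,3), (4,4), (5,1), (5,3), (5,4), (6,0), (6,1), (6,3), (6,4) — 26 in total.

26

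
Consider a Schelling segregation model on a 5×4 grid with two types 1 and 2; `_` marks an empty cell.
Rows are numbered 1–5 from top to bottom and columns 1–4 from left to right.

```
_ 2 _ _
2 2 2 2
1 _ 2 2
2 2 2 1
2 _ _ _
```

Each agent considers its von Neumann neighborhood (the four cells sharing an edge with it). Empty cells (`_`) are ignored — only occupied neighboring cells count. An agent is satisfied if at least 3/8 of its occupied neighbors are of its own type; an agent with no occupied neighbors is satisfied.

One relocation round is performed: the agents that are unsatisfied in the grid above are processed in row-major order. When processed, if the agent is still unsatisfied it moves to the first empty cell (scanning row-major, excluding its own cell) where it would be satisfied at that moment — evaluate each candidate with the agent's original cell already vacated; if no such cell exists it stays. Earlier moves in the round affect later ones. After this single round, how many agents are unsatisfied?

0

Initially unsatisfied (in order): (3,1), (4,4).
  (3,1) → (5,4).
  (4,4) → (5,3).
Resulting grid:
_ 2 _ _
2 2 2 2
_ _ 2 2
2 2 2 _
2 _ 1 1
All satisfied now.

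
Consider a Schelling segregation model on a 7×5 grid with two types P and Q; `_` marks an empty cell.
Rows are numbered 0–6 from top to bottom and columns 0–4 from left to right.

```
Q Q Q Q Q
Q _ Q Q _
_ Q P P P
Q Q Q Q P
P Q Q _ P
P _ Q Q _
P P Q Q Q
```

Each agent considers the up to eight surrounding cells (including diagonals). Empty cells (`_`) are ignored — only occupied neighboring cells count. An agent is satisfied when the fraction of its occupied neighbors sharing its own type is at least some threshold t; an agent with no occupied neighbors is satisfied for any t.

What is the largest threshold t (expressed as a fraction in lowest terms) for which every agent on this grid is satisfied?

(0,0)Q 2/2
(0,1)Q 4/4
(0,2)Q 4/4
(0,3)Q 4/4
(0,4)Q 2/2
(1,0)Q 3/3
(1,2)Q 5/7
(1,3)Q 4/7
(2,1)Q 5/6
(2,2)P 1/7
(2,3)P 3/7
(2,4)P 2/4
(3,0)Q 3/4
(3,1)Q 5/7
(3,2)Q 5/7
(3,3)Q 2/7
(3,4)P 3/4
(4,0)P 1/4
(4,1)Q 5/7
(4,2)Q 6/6
(4,4)P 1/3
(5,0)P 3/4
(5,2)Q 5/6
(5,3)Q 5/6
(6,0)P 2/2
(6,1)P 2/4
(6,2)Q 3/4
(6,3)Q 4/4
(6,4)Q 2/2
The smallest same-type fraction is 1/7 at (2,2), which reduces to 1/7. Any threshold above that leaves this agent unsatisfied.

1/7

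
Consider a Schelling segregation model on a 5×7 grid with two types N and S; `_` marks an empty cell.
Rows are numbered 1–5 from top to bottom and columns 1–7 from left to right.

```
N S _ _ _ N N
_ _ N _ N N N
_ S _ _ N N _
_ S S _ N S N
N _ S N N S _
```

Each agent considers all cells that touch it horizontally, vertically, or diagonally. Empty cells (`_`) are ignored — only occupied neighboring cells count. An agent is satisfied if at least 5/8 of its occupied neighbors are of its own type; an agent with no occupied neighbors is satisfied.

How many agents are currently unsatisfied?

9

(1,1)N 0/1 unhappy
(1,2)S 0/2 unhappy
(1,6)N 4/4 ok
(1,7)N 3/3 ok
(2,3)N 0/2 unhappy
(2,5)N 4/4 ok
(2,6)N 6/6 ok
(2,7)N 4/4 ok
(3,2)S 2/3 ok
(3,5)N 4/5 ok
(3,6)N 6/7 ok
(4,2)S 3/4 ok
(4,3)S 3/4 ok
(4,5)N 4/6 ok
(4,6)S 1/6 unhappy
(4,7)N 1/3 unhappy
(5,1)N 0/1 unhappy
(5,3)S 2/3 ok
(5,4)N 2/4 unhappy
(5,5)N 2/4 unhappy
(5,6)S 1/4 unhappy
Unsatisfied: (1,1), (1,2), (2,3), (4,6), (4,7), (5,1), (5,4), (5,5), (5,6) — 9 in total.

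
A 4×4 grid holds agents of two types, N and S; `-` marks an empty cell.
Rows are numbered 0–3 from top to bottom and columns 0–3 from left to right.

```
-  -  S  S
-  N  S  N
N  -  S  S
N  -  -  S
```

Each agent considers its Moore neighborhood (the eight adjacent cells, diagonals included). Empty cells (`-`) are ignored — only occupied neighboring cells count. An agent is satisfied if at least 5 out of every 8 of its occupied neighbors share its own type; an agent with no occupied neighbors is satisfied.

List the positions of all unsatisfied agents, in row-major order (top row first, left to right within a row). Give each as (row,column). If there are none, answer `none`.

(0,2), (1,1), (1,3), (2,2)

(0,2)S 2/4 ✗
(0,3)S 2/3 ✓
(1,1)N 1/4 ✗
(1,2)S 4/6 ✓
(1,3)N 0/5 ✗
(2,0)N 2/2 ✓
(2,2)S 3/5 ✗
(2,3)S 3/4 ✓
(3,0)N 1/1 ✓
(3,3)S 2/2 ✓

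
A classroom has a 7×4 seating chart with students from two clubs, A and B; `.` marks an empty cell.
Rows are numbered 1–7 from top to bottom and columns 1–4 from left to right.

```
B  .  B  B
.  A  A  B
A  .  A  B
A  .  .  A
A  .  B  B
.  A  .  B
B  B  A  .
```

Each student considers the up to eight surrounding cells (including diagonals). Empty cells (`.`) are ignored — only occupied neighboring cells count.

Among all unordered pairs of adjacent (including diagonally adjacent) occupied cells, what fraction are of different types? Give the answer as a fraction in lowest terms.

Scan each occupied cell's neighbors to the right and below (and the two forward diagonals) so each pair is counted once.
Row 1: B(1,1)–A(2,2)≠ B(1,3)–B(1,4)= B(1,3)–A(2,3)≠ B(1,3)–B(2,4)= B(1,3)–A(2,2)≠ B(1,4)–B(2,4)= B(1,4)–A(2,3)≠  → 4/7 unlike.
Row 2: A(2,2)–A(2,3)= A(2,2)–A(3,3)= A(2,2)–A(3,1)= A(2,3)–B(2,4)≠ A(2,3)–A(3,3)= A(2,3)–B(3,4)≠ B(2,4)–B(3,4)= B(2,4)–A(3,3)≠  → 3/8 unlike.
Row 3: A(3,1)–A(4,1)= A(3,3)–B(3,4)≠ A(3,3)–A(4,4)= B(3,4)–A(4,4)≠  → 2/4 unlike.
Row 4: A(4,1)–A(5,1)= A(4,4)–B(5,4)≠ A(4,4)–B(5,3)≠  → 2/3 unlike.
Row 5: A(5,1)–A(6,2)= B(5,3)–B(5,4)= B(5,3)–B(6,4)= B(5,3)–A(6,2)≠ B(5,4)–B(6,4)=  → 1/5 unlike.
Row 6: A(6,2)–B(7,2)≠ A(6,2)–A(7,3)= A(6,2)–B(7,1)≠ B(6,4)–A(7,3)≠  → 3/4 unlike.
Row 7: B(7,1)–B(7,2)= B(7,2)–A(7,3)≠  → 1/2 unlike.
Total adjacent occupied pairs: 33; unlike-type pairs: 16.
16/33 is already in lowest terms.

16/33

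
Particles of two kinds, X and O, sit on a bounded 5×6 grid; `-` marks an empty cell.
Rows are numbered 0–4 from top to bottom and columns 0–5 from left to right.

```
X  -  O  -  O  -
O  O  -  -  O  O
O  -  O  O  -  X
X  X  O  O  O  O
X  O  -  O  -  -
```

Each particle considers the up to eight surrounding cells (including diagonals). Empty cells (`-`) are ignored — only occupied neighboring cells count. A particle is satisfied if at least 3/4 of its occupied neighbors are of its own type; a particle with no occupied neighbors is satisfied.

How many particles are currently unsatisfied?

Row 0: (0,0)X 0/2 not · (0,2)O 1/1 satisfied · (0,4)O 2/2 satisfied
Row 1: (1,0)O 2/3 not · (1,1)O 4/5 satisfied · (1,4)O 3/4 satisfied · (1,5)O 2/3 not
Row 2: (2,0)O 2/4 not · (2,2)O 4/5 satisfied · (2,3)O 5/5 satisfied · (2,5)X 0/4 not
Row 3: (3,0)X 2/4 not · (3,1)X 2/6 not · (3,2)O 5/6 satisfied · (3,3)O 5/5 satisfied · (3,4)O 4/5 satisfied · (3,5)O 1/2 not
Row 4: (4,0)X 2/3 not · (4,1)O 1/4 not · (4,3)O 3/3 satisfied
Unsatisfied: (0,0), (1,0), (1,5), (2,0), (2,5), (3,0), (3,1), (3,5), (4,0), (4,1) — 10 in total.

10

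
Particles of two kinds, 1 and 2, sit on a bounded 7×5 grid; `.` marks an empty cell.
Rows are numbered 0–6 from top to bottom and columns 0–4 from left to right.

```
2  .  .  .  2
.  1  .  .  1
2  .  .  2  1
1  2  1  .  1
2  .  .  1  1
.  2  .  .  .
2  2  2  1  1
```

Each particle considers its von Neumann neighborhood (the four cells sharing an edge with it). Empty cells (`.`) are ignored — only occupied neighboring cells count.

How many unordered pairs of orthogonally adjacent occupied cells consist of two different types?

Scan each occupied cell's neighbors to the right and below so each pair is counted once.
Row 0: 2(0,4)–1(1,4)≠  → 1/1 unlike.
Row 1: 1(1,4)–1(2,4)=  → 0/1 unlike.
Row 2: 2(2,0)–1(3,0)≠ 2(2,3)–1(2,4)≠ 1(2,4)–1(3,4)=  → 2/3 unlike.
Row 3: 1(3,0)–2(3,1)≠ 1(3,0)–2(4,0)≠ 2(3,1)–1(3,2)≠ 1(3,4)–1(4,4)=  → 3/4 unlike.
Row 4: 1(4,3)–1(4,4)=  → 0/1 unlike.
Row 5: 2(5,1)–2(6,1)=  → 0/1 unlike.
Row 6: 2(6,0)–2(6,1)= 2(6,1)–2(6,2)= 2(6,2)–1(6,3)≠ 1(6,3)–1(6,4)=  → 1/4 unlike.
Total adjacent occupied pairs: 15; unlike-type pairs: 7.

7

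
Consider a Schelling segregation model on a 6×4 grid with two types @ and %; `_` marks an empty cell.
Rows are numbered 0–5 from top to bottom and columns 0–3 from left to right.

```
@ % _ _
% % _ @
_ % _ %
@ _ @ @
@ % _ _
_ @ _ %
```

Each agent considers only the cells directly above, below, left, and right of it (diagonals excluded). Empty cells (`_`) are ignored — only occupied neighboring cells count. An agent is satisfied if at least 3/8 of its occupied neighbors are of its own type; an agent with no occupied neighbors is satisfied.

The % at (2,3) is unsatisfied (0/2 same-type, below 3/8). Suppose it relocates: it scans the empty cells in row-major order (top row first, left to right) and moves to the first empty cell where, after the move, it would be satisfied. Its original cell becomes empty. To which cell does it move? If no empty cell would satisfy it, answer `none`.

(0,2)

Vacating (2,3). Empty cells in order:
  (0,2): 1/1 same-type → satisfied — stop here.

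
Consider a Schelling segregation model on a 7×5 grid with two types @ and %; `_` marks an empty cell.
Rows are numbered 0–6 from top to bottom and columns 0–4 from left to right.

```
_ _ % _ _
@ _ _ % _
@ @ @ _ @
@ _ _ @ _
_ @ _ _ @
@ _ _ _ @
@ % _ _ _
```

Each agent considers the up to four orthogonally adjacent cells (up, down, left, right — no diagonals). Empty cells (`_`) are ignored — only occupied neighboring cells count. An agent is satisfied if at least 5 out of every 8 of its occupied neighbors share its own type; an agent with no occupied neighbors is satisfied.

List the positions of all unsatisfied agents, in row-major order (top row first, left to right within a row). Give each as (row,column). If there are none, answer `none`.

(6,0), (6,1)

Row 0: (0,2)% 0/0 satisfied
Row 1: (1,0)@ 1/1 satisfied · (1,3)% 0/0 satisfied
Row 2: (2,0)@ 3/3 satisfied · (2,1)@ 2/2 satisfied · (2,2)@ 1/1 satisfied · (2,4)@ 0/0 satisfied
Row 3: (3,0)@ 1/1 satisfied · (3,3)@ 0/0 satisfied
Row 4: (4,1)@ 0/0 satisfied · (4,4)@ 1/1 satisfied
Row 5: (5,0)@ 1/1 satisfied · (5,4)@ 1/1 satisfied
Row 6: (6,0)@ 1/2 not · (6,1)% 0/1 not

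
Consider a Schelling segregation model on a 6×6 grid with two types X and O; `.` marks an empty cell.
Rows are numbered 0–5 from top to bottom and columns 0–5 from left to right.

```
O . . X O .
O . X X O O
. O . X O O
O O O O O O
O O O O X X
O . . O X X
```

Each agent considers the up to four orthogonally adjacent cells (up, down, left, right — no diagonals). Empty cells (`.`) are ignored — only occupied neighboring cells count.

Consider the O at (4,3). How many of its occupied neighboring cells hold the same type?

Occupied neighbors of (4,3): (3,3)=O, (5,3)=O, (4,2)=O, (4,4)=X.
Same type (O): 3 of 4.

3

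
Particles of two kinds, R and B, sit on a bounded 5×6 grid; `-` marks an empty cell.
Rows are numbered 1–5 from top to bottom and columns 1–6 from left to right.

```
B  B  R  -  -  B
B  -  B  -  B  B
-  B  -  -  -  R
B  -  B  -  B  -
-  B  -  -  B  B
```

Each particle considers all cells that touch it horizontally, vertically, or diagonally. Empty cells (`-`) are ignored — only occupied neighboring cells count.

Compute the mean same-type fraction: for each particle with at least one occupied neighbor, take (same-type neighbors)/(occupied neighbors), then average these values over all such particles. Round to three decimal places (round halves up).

Row 1: (1,1)B 2/2 · (1,2)B 3/4 · (1,3)R 0/2 · (1,6)B 2/2
Row 2: (2,1)B 3/3 · (2,3)B 2/3 · (2,5)B 2/3 · (2,6)B 2/3
Row 3: (3,2)B 4/4 · (3,6)R 0/3
Row 4: (4,1)B 2/2 · (4,3)B 2/2 · (4,5)B 2/3
Row 5: (5,2)B 2/2 · (5,5)B 2/2 · (5,6)B 2/2
Sum over 16 particles: 2/2 + 3/4 + 0/2 + 2/2 + 3/3 + 2/3 + 2/3 + 2/3 + 4/4 + 0/3 + 2/2 + 2/2 + 2/3 + 2/2 + 2/2 + 2/2 = 149/12; mean = 149/12 ÷ 16 = 149/192 = 0.776041… → 0.776.

0.776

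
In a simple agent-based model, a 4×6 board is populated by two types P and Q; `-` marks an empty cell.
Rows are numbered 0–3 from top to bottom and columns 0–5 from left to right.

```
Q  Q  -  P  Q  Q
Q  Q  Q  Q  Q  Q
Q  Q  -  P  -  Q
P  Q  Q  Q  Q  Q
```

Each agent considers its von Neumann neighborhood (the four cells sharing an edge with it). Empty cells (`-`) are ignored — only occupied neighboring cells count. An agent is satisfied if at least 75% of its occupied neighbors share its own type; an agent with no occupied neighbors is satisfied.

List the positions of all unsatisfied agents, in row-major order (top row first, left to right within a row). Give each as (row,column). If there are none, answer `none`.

(0,3), (0,4), (1,3), (2,0), (2,3), (3,0), (3,1), (3,3)

Row 0: (0,0)Q 2/2 ok · (0,1)Q 2/2 ok · (0,3)P 0/2 unhappy · (0,4)Q 2/3 unhappy · (0,5)Q 2/2 ok
Row 1: (1,0)Q 3/3 ok · (1,1)Q 4/4 ok · (1,2)Q 2/2 ok · (1,3)Q 2/4 unhappy · (1,4)Q 3/3 ok · (1,5)Q 3/3 ok
Row 2: (2,0)Q 2/3 unhappy · (2,1)Q 3/3 ok · (2,3)P 0/2 unhappy · (2,5)Q 2/2 ok
Row 3: (3,0)P 0/2 unhappy · (3,1)Q 2/3 unhappy · (3,2)Q 2/2 ok · (3,3)Q 2/3 unhappy · (3,4)Q 2/2 ok · (3,5)Q 2/2 ok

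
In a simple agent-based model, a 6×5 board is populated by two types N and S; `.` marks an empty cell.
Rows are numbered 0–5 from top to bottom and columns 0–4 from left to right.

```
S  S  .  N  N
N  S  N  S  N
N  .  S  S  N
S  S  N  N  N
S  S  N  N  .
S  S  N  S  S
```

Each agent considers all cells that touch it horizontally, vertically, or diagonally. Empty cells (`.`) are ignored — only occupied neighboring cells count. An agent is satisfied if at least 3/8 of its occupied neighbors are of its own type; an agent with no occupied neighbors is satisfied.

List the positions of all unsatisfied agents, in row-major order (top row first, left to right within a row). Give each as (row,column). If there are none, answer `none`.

Row 0: (0,0)S 2/3 ✓ · (0,1)S 2/4 ✓ · (0,3)N 3/4 ✓ · (0,4)N 2/3 ✓
Row 1: (1,0)N 1/4 ✗ · (1,1)S 3/6 ✓ · (1,2)N 1/6 ✗ · (1,3)S 2/7 ✗ · (1,4)N 3/5 ✓
Row 2: (2,0)N 1/4 ✗ · (2,2)S 4/7 ✓ · (2,3)S 2/8 ✗ · (2,4)N 3/5 ✓
Row 3: (3,0)S 3/4 ✓ · (3,1)S 4/7 ✓ · (3,2)N 3/7 ✓ · (3,3)N 5/7 ✓ · (3,4)N 3/4 ✓
Row 4: (4,0)S 5/5 ✓ · (4,1)S 5/8 ✓ · (4,2)N 4/8 ✓ · (4,3)N 5/7 ✓
Row 5: (5,0)S 3/3 ✓ · (5,1)S 3/5 ✓ · (5,2)N 2/5 ✓ · (5,3)S 1/4 ✗ · (5,4)S 1/2 ✓

(1,0), (1,2), (1,3), (2,0), (2,3), (5,3)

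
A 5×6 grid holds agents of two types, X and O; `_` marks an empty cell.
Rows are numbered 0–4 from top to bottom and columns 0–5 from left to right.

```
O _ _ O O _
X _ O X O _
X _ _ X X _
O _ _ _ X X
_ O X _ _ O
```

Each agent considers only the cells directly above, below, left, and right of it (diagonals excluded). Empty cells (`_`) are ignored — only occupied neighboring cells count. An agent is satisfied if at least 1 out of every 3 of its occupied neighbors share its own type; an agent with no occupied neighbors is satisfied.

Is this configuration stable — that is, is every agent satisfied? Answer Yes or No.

No

Row 0: (0,0)O 0/1 not · (0,3)O 1/2 satisfied · (0,4)O 2/2 satisfied
Row 1: (1,0)X 1/2 satisfied · (1,2)O 0/1 not · (1,3)X 1/4 not · (1,4)O 1/3 satisfied
Row 2: (2,0)X 1/2 satisfied · (2,3)X 2/2 satisfied · (2,4)X 2/3 satisfied
Row 3: (3,0)O 0/1 not · (3,4)X 2/2 satisfied · (3,5)X 1/2 satisfied
Row 4: (4,1)O 0/1 not · (4,2)X 0/1 not · (4,5)O 0/1 not
For instance (0,0) has only 0/1 same-type neighbors, below 1/3.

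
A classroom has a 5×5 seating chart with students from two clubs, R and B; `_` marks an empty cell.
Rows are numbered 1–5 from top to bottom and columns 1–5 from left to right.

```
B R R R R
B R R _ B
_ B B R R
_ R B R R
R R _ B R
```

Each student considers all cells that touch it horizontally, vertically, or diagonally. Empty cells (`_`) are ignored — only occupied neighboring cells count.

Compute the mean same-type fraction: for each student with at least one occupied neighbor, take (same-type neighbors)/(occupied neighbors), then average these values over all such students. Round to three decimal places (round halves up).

0.558

Row 1: (1,1)B 1/3 · (1,2)R 3/5 · (1,3)R 4/4 · (1,4)R 3/4 · (1,5)R 1/2
Row 2: (2,1)B 2/4 · (2,2)R 3/7 · (2,3)R 5/7 · (2,5)B 0/4
Row 3: (3,2)B 3/6 · (3,3)B 2/7 · (3,4)R 4/7 · (3,5)R 3/4
Row 4: (4,2)R 2/5 · (4,3)B 3/7 · (4,4)R 4/7 · (4,5)R 4/5
Row 5: (5,1)R 2/2 · (5,2)R 2/3 · (5,4)B 1/4 · (5,5)R 2/3
Sum over 21 students: 1/3 + 3/5 + 4/4 + 3/4 + 1/2 + 2/4 + 3/7 + 5/7 + 0/4 + 3/6 + 2/7 + 4/7 + 3/4 + 2/5 + 3/7 + 4/7 + 4/5 + 2/2 + 2/3 + 1/4 + 2/3 = 703/60; mean = 703/60 ÷ 21 = 703/1260 = 0.557936… → 0.558.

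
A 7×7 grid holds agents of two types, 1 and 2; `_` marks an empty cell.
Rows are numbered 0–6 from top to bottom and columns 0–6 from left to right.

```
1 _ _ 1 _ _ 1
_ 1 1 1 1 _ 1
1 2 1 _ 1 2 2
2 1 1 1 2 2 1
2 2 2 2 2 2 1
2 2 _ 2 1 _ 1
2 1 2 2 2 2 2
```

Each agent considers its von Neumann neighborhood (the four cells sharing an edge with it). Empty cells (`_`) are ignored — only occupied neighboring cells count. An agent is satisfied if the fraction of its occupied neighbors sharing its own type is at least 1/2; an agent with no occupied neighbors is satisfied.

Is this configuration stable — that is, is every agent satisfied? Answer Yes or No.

Row 0: (0,0)1 0/0 ✓ · (0,3)1 1/1 ✓ · (0,6)1 1/1 ✓
Row 1: (1,1)1 1/2 ✓ · (1,2)1 3/3 ✓ · (1,3)1 3/3 ✓ · (1,4)1 2/2 ✓ · (1,6)1 1/2 ✓
Row 2: (2,0)1 0/2 ✗ · (2,1)2 0/4 ✗ · (2,2)1 2/3 ✓ · (2,4)1 1/3 ✗ · (2,5)2 2/3 ✓ · (2,6)2 1/3 ✗
Row 3: (3,0)2 1/3 ✗ · (3,1)1 1/4 ✗ · (3,2)1 3/4 ✓ · (3,3)1 1/3 ✗ · (3,4)2 2/4 ✓ · (3,5)2 3/4 ✓ · (3,6)1 1/3 ✗
Row 4: (4,0)2 3/3 ✓ · (4,1)2 3/4 ✓ · (4,2)2 2/3 ✓ · (4,3)2 3/4 ✓ · (4,4)2 3/4 ✓ · (4,5)2 2/3 ✓ · (4,6)1 2/3 ✓
Row 5: (5,0)2 3/3 ✓ · (5,1)2 2/3 ✓ · (5,3)2 2/3 ✓ · (5,4)1 0/3 ✗ · (5,6)1 1/2 ✓
Row 6: (6,0)2 1/2 ✓ · (6,1)1 0/3 ✗ · (6,2)2 1/2 ✓ · (6,3)2 3/3 ✓ · (6,4)2 2/3 ✓ · (6,5)2 2/2 ✓ · (6,6)2 1/2 ✓
For instance (2,0) has only 0/2 same-type neighbors, below 1/2.

No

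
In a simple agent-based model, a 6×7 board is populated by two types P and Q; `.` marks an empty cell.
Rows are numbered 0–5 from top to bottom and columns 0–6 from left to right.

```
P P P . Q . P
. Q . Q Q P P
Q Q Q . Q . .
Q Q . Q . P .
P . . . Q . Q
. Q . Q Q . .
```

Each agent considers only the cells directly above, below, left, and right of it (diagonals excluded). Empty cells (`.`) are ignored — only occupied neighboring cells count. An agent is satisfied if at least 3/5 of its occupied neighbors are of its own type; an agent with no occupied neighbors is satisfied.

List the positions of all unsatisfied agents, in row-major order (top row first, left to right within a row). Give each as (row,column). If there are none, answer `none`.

(1,1), (1,5), (4,0)

(0,0)P 1/1 satisfied
(0,1)P 2/3 satisfied
(0,2)P 1/1 satisfied
(0,4)Q 1/1 satisfied
(0,6)P 1/1 satisfied
(1,1)Q 1/2 not
(1,3)Q 1/1 satisfied
(1,4)Q 3/4 satisfied
(1,5)P 1/2 not
(1,6)P 2/2 satisfied
(2,0)Q 2/2 satisfied
(2,1)Q 4/4 satisfied
(2,2)Q 1/1 satisfied
(2,4)Q 1/1 satisfied
(3,0)Q 2/3 satisfied
(3,1)Q 2/2 satisfied
(3,3)Q 0/0 satisfied
(3,5)P 0/0 satisfied
(4,0)P 0/1 not
(4,4)Q 1/1 satisfied
(4,6)Q 0/0 satisfied
(5,1)Q 0/0 satisfied
(5,3)Q 1/1 satisfied
(5,4)Q 2/2 satisfied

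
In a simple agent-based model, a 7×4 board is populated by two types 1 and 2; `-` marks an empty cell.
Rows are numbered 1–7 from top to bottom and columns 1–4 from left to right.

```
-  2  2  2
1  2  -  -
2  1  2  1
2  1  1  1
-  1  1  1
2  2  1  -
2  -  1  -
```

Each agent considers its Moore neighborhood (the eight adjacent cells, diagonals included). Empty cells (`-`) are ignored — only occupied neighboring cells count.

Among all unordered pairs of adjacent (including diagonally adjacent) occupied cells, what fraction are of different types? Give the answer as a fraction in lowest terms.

19/49

Scan each occupied cell's neighbors to the right and below (and the two forward diagonals) so each pair is counted once.
Row 1: 2(1,2)–2(1,3)= 2(1,2)–2(2,2)= 2(1,2)–1(2,1)≠ 2(1,3)–2(1,4)= 2(1,3)–2(2,2)=  → 1/5 unlike.
Row 2: 1(2,1)–2(2,2)≠ 1(2,1)–2(3,1)≠ 1(2,1)–1(3,2)= 2(2,2)–1(3,2)≠ 2(2,2)–2(3,3)= 2(2,2)–2(3,1)=  → 3/6 unlike.
Row 3: 2(3,1)–1(3,2)≠ 2(3,1)–2(4,1)= 2(3,1)–1(4,2)≠ 1(3,2)–2(3,3)≠ 1(3,2)–1(4,2)= 1(3,2)–1(4,3)= 1(3,2)–2(4,1)≠ 2(3,3)–1(3,4)≠ 2(3,3)–1(4,3)≠ 2(3,3)–1(4,4)≠ 2(3,3)–1(4,2)≠ 1(3,4)–1(4,4)= 1(3,4)–1(4,3)=  → 8/13 unlike.
Row 4: 2(4,1)–1(4,2)≠ 2(4,1)–1(5,2)≠ 1(4,2)–1(4,3)= 1(4,2)–1(5,2)= 1(4,2)–1(5,3)= 1(4,3)–1(4,4)= 1(4,3)–1(5,3)= 1(4,3)–1(5,4)= 1(4,3)–1(5,2)= 1(4,4)–1(5,4)= 1(4,4)–1(5,3)=  → 2/11 unlike.
Row 5: 1(5,2)–1(5,3)= 1(5,2)–2(6,2)≠ 1(5,2)–1(6,3)= 1(5,2)–2(6,1)≠ 1(5,3)–1(5,4)= 1(5,3)–1(6,3)= 1(5,3)–2(6,2)≠ 1(5,4)–1(6,3)=  → 3/8 unlike.
Row 6: 2(6,1)–2(6,2)= 2(6,1)–2(7,1)= 2(6,2)–1(6,3)≠ 2(6,2)–1(7,3)≠ 2(6,2)–2(7,1)= 1(6,3)–1(7,3)=  → 2/6 unlike.
Total adjacent occupied pairs: 49; unlike-type pairs: 19.
19/49 is already in lowest terms.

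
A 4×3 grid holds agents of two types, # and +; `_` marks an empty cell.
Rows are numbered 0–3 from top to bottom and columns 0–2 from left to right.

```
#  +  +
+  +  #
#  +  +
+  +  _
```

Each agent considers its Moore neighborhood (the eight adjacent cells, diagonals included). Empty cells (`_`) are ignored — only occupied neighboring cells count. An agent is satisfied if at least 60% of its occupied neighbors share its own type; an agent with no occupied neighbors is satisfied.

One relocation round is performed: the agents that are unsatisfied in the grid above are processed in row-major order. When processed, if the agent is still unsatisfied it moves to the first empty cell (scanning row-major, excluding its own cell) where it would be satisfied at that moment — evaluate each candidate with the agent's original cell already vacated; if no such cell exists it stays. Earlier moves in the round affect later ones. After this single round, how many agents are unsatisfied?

3

Initially unsatisfied (in order): (0,0), (1,2), (2,0).
  (0,0): no empty cell satisfies it; stays.
  (1,2): no empty cell satisfies it; stays.
  (2,0): no empty cell satisfies it; stays.
Resulting grid:
# + +
+ + #
# + +
+ + _
Unsatisfied now: (0,0), (1,2), (2,0).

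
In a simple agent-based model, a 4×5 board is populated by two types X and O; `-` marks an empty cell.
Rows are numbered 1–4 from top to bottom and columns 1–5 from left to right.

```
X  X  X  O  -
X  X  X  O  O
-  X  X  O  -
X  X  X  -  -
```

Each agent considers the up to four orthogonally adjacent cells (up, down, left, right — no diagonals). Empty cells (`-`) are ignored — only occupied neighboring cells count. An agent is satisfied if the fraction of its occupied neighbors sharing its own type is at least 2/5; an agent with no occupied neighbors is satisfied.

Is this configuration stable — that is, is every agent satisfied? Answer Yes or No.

Yes

Row 1: (1,1)X 2/2 ok · (1,2)X 3/3 ok · (1,3)X 2/3 ok · (1,4)O 1/2 ok
Row 2: (2,1)X 2/2 ok · (2,2)X 4/4 ok · (2,3)X 3/4 ok · (2,4)O 3/4 ok · (2,5)O 1/1 ok
Row 3: (3,2)X 3/3 ok · (3,3)X 3/4 ok · (3,4)O 1/2 ok
Row 4: (4,1)X 1/1 ok · (4,2)X 3/3 ok · (4,3)X 2/2 ok
All meet the threshold, so the configuration is stable.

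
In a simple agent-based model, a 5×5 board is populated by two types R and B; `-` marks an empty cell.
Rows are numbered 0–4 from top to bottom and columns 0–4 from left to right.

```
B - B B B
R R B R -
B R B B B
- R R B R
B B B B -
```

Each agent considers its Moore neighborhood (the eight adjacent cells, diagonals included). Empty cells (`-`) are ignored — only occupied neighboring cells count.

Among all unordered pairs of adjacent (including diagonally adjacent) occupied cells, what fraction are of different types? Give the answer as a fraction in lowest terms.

Scan each occupied cell's neighbors to the right and below (and the two forward diagonals) so each pair is counted once.
From row 0: 6 unlike of 10 pairs (running 6/10).
From row 1: 9 unlike of 14 pairs (running 15/24).
From row 2: 8 unlike of 15 pairs (running 23/39).
From row 3: 9 unlike of 12 pairs (running 32/51).
From row 4: 0 unlike of 3 pairs (running 32/54).
Total adjacent occupied pairs: 54; unlike-type pairs: 32.
32/54 reduces to 16/27.

16/27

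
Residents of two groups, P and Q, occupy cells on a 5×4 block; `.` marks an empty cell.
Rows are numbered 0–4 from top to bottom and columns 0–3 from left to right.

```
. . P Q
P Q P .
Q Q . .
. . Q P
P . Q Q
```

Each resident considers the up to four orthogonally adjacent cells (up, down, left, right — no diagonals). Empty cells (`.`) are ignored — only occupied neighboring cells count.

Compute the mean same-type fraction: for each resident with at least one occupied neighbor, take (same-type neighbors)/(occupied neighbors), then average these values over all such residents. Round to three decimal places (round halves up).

(0,2)P 1/2
(0,3)Q 0/1
(1,0)P 0/2
(1,1)Q 1/3
(1,2)P 1/2
(2,0)Q 1/2
(2,1)Q 2/2
(3,2)Q 1/2
(3,3)P 0/2
(4,0)P — no occupied neighbors
(4,2)Q 2/2
(4,3)Q 1/2
Sum over 11 residents: 1/2 + 0/1 + 0/2 + 1/3 + 1/2 + 1/2 + 2/2 + 1/2 + 0/2 + 2/2 + 1/2 = 29/6; mean = 29/6 ÷ 11 = 29/66 = 0.439393… → 0.439.

0.439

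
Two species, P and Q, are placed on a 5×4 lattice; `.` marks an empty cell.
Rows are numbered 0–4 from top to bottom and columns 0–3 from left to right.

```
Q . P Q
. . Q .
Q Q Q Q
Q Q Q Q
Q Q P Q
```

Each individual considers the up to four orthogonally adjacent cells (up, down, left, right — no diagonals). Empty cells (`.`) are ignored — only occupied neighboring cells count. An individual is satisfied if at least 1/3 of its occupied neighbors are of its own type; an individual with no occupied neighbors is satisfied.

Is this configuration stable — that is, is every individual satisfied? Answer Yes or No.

No

Row 0: (0,0)Q 0/0 ✓ · (0,2)P 0/2 ✗ · (0,3)Q 0/1 ✗
Row 1: (1,2)Q 1/2 ✓
Row 2: (2,0)Q 2/2 ✓ · (2,1)Q 3/3 ✓ · (2,2)Q 4/4 ✓ · (2,3)Q 2/2 ✓
Row 3: (3,0)Q 3/3 ✓ · (3,1)Q 4/4 ✓ · (3,2)Q 3/4 ✓ · (3,3)Q 3/3 ✓
Row 4: (4,0)Q 2/2 ✓ · (4,1)Q 2/3 ✓ · (4,2)P 0/3 ✗ · (4,3)Q 1/2 ✓
For instance (0,2) has only 0/2 same-type neighbors, below 1/3.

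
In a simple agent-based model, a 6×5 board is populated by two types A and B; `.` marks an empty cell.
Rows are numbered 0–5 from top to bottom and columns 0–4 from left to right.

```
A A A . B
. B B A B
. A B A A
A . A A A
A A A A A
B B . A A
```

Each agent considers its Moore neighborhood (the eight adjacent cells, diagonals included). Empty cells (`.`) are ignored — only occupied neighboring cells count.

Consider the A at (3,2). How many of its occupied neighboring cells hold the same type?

Occupied neighbors of (3,2): (2,1)=A, (2,2)=B, (2,3)=A, (3,3)=A, (4,1)=A, (4,2)=A, (4,3)=A.
Same type (A): 6 of 7.

6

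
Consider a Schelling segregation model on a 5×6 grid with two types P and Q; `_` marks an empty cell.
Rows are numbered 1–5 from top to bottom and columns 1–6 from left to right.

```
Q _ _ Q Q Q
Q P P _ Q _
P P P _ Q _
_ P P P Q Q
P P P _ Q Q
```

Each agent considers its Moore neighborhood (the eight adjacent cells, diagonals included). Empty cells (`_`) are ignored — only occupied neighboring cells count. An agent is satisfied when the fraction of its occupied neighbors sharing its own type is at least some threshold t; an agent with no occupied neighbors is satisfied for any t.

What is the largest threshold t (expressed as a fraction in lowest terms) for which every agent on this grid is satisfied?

Row 1: (1,1)Q 1/2 · (1,4)Q 2/3 · (1,5)Q 3/3 · (1,6)Q 2/2
Row 2: (2,1)Q 1/4 · (2,2)P 4/6 · (2,3)P 3/4 · (2,5)Q 4/4
Row 3: (3,1)P 3/4 · (3,2)P 6/7 · (3,3)P 6/6 · (3,5)Q 3/4
Row 4: (4,2)P 7/7 · (4,3)P 6/6 · (4,4)P 3/6 · (4,5)Q 4/5 · (4,6)Q 4/4
Row 5: (5,1)P 2/2 · (5,2)P 4/4 · (5,3)P 4/4 · (5,5)Q 3/4 · (5,6)Q 3/3
The smallest same-type fraction is 1/4 at (2,1), which reduces to 1/4. Any threshold above that leaves this agent unsatisfied.

1/4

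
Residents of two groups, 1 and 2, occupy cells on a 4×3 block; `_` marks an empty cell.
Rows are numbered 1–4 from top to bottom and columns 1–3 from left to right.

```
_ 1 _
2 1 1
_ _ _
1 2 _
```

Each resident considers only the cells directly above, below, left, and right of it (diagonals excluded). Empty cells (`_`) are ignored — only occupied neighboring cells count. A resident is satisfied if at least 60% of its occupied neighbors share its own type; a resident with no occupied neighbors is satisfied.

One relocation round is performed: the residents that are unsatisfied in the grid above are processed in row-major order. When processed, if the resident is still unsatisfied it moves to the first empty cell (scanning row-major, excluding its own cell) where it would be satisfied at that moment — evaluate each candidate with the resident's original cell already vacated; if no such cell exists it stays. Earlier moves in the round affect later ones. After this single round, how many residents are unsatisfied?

Initially unsatisfied (in order): (2,1), (4,1), (4,2).
  (2,1) → (4,3).
  (4,1) → (1,1).
  (4,2): now satisfied by earlier moves; stays.
Resulting grid:
1 1 _
_ 1 1
_ _ _
_ 2 2
All satisfied now.

0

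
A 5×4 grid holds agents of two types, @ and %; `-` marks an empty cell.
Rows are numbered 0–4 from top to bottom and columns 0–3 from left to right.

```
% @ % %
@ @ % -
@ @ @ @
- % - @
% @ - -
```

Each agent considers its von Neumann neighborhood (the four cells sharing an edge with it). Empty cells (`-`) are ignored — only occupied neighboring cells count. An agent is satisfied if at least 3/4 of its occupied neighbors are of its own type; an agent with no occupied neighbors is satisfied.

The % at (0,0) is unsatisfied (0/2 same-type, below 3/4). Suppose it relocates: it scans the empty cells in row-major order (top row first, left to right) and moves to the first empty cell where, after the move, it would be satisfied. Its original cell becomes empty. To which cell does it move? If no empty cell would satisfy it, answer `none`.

Vacating (0,0). Empty cells in order:
  (1,3): 2/3 same-type → still unsatisfied.
  (3,0): 2/3 same-type → still unsatisfied.
  (3,2): 1/3 same-type → still unsatisfied.
  (4,2): 0/1 same-type → still unsatisfied.
  (4,3): 0/1 same-type → still unsatisfied.

none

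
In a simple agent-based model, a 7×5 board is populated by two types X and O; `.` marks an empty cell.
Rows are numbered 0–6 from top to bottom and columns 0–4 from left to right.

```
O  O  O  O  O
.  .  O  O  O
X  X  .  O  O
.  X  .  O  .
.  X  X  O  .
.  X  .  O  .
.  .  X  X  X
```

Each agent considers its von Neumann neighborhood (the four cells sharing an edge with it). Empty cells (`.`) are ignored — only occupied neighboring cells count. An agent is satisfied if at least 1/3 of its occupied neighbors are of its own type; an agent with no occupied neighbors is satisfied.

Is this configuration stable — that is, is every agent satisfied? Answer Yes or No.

Yes

Row 0: (0,0)O 1/1 satisfied · (0,1)O 2/2 satisfied · (0,2)O 3/3 satisfied · (0,3)O 3/3 satisfied · (0,4)O 2/2 satisfied
Row 1: (1,2)O 2/2 satisfied · (1,3)O 4/4 satisfied · (1,4)O 3/3 satisfied
Row 2: (2,0)X 1/1 satisfied · (2,1)X 2/2 satisfied · (2,3)O 3/3 satisfied · (2,4)O 2/2 satisfied
Row 3: (3,1)X 2/2 satisfied · (3,3)O 2/2 satisfied
Row 4: (4,1)X 3/3 satisfied · (4,2)X 1/2 satisfied · (4,3)O 2/3 satisfied
Row 5: (5,1)X 1/1 satisfied · (5,3)O 1/2 satisfied
Row 6: (6,2)X 1/1 satisfied · (6,3)X 2/3 satisfied · (6,4)X 1/1 satisfied
All meet the threshold, so the configuration is stable.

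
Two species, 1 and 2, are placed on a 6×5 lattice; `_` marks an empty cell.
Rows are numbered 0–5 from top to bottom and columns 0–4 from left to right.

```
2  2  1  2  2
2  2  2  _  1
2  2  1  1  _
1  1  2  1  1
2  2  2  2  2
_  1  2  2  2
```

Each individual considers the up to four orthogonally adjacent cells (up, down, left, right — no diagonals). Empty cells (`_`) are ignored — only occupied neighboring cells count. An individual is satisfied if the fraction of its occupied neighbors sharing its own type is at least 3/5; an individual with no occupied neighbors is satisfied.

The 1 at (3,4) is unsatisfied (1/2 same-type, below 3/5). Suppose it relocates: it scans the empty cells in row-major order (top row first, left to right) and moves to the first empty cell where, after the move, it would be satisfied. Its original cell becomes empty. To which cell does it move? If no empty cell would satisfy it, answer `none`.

Vacating (3,4). Empty cells in order:
  (1,3): 2/4 same-type → still unsatisfied.
  (2,4): 2/2 same-type → satisfied — stop here.

(2,4)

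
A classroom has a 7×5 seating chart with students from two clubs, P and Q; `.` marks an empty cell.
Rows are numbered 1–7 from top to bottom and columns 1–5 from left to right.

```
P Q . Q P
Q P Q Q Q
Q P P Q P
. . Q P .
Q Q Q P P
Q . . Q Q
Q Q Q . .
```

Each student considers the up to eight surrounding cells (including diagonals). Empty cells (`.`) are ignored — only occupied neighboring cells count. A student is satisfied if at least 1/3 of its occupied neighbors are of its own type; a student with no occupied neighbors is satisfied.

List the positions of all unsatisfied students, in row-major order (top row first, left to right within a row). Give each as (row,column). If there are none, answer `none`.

(1,5), (3,5)

(1,1)P 1/3 ok
(1,2)Q 2/4 ok
(1,4)Q 3/4 ok
(1,5)P 0/3 unhappy
(2,1)Q 2/5 ok
(2,2)P 3/7 ok
(2,3)Q 4/7 ok
(2,4)Q 4/7 ok
(2,5)Q 3/5 ok
(3,1)Q 1/3 ok
(3,2)P 2/6 ok
(3,3)P 3/7 ok
(3,4)Q 4/7 ok
(3,5)P 1/4 unhappy
(4,3)Q 3/7 ok
(4,4)P 4/7 ok
(5,1)Q 2/2 ok
(5,2)Q 4/4 ok
(5,3)Q 3/5 ok
(5,4)P 2/6 ok
(5,5)P 2/4 ok
(6,1)Q 4/4 ok
(6,4)Q 3/5 ok
(6,5)Q 1/3 ok
(7,1)Q 2/2 ok
(7,2)Q 3/3 ok
(7,3)Q 2/2 ok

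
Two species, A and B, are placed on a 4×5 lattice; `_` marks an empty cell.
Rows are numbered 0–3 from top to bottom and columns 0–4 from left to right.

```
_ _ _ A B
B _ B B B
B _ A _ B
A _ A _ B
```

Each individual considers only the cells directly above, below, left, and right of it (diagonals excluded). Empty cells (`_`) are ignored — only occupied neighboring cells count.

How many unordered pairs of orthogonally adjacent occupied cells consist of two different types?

Scan each occupied cell's neighbors to the right and below so each pair is counted once.
Row 0: A(0,3)–B(0,4)≠ A(0,3)–B(1,3)≠ B(0,4)–B(1,4)=  → 2/3 unlike.
Row 1: B(1,0)–B(2,0)= B(1,2)–B(1,3)= B(1,2)–A(2,2)≠ B(1,3)–B(1,4)= B(1,4)–B(2,4)=  → 1/5 unlike.
Row 2: B(2,0)–A(3,0)≠ A(2,2)–A(3,2)= B(2,4)–B(3,4)=  → 1/3 unlike.
Total adjacent occupied pairs: 11; unlike-type pairs: 4.

4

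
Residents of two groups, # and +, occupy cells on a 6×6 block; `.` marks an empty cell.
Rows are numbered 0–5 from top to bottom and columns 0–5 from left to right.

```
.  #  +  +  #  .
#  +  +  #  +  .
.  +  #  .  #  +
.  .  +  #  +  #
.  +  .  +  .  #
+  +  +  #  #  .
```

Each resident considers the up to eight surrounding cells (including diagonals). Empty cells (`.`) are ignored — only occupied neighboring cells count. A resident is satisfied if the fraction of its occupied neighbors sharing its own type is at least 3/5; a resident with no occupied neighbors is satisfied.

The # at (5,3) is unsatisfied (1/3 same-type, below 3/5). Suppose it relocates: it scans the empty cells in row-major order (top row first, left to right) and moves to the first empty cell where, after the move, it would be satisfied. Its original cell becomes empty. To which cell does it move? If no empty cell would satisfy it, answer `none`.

(0,0)

Vacating (5,3). Empty cells in order:
  (0,0): 2/3 same-type → satisfied — stop here.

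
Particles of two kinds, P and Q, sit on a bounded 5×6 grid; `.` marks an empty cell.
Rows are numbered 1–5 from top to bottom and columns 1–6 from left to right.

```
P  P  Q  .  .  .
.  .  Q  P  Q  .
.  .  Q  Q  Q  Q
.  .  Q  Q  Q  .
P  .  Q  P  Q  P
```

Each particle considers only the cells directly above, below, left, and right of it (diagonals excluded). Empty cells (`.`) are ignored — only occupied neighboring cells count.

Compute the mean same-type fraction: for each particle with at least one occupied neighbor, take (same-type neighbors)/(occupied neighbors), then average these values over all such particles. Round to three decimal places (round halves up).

(1,1)P 1/1
(1,2)P 1/2
(1,3)Q 1/2
(2,3)Q 2/3
(2,4)P 0/3
(2,5)Q 1/2
(3,3)Q 3/3
(3,4)Q 3/4
(3,5)Q 4/4
(3,6)Q 1/1
(4,3)Q 3/3
(4,4)Q 3/4
(4,5)Q 3/3
(5,1)P — no occupied neighbors
(5,3)Q 1/2
(5,4)P 0/3
(5,5)Q 1/3
(5,6)P 0/1
Sum over 17 particles: 1/1 + 1/2 + 1/2 + 2/3 + 0/3 + 1/2 + 3/3 + 3/4 + 4/4 + 1/1 + 3/3 + 3/4 + 3/3 + 1/2 + 0/3 + 1/3 + 0/1 = 21/2; mean = 21/2 ÷ 17 = 21/34 = 0.617647… → 0.618.

0.618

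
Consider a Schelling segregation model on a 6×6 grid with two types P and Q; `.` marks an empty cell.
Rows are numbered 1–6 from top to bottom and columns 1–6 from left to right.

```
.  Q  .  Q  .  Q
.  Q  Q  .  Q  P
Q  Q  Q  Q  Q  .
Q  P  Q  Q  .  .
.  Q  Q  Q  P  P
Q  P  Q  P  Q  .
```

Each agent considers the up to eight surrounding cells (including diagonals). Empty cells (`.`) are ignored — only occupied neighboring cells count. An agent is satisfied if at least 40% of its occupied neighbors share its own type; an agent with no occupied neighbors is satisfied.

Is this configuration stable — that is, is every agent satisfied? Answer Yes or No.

No

(1,2)Q 2/2 satisfied
(1,4)Q 2/2 satisfied
(1,6)Q 1/2 satisfied
(2,2)Q 5/5 satisfied
(2,3)Q 6/6 satisfied
(2,5)Q 4/5 satisfied
(2,6)P 0/3 not
(3,1)Q 3/4 satisfied
(3,2)Q 6/7 satisfied
(3,3)Q 6/7 satisfied
(3,4)Q 6/6 satisfied
(3,5)Q 3/4 satisfied
(4,1)Q 3/4 satisfied
(4,2)P 0/7 not
(4,3)Q 7/8 satisfied
(4,4)Q 6/7 satisfied
(5,2)Q 5/7 satisfied
(5,3)Q 5/8 satisfied
(5,4)Q 5/7 satisfied
(5,5)P 2/5 satisfied
(5,6)P 1/2 satisfied
(6,1)Q 1/2 satisfied
(6,2)P 0/4 not
(6,3)Q 3/5 satisfied
(6,4)P 1/5 not
(6,5)Q 1/4 not
For instance (2,6) has only 0/3 same-type neighbors, below 2/5.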